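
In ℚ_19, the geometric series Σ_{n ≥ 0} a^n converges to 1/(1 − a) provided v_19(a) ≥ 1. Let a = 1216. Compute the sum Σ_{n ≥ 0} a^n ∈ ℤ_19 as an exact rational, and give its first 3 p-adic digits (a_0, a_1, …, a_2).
Σ a^n = 1/(1 − a) = -1/1215;  first 3 digits = (1, 7, 14)

v_19(a) = 1 ≥ 1, so the series converges in ℤ_19 to 1/(1 − a) = 1/(1 − 1216) = -1/1215. Expand this rational in ℤ_19: compute digits iteratively via d_i = x_i mod 19, x_{i+1} = (x_i − d_i)/19. The first 3 digits are (1, 7, 14).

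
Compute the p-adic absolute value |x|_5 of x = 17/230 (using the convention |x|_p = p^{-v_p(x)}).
|17/230|_5 = 5

Step 1 — compute v_5(x) by factoring powers of 5 out of the numerator and denominator: v_5(17/230) = -1. Step 2 — apply |x|_p = p^{-v_p(x)} = 5^{1} = 5.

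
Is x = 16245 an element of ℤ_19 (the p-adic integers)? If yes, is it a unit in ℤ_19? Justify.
x ∈ ℤ_19 but not a unit; v_19(x) = 2 > 0

ℤ_19 = {x ∈ ℚ_19 : v_19(x) ≥ 0} and ℤ_19^× = {x ∈ ℤ_19 : v_19(x) = 0}. Here v_19(16245) = v_19(num) − v_19(den) = 2; compare against these criteria.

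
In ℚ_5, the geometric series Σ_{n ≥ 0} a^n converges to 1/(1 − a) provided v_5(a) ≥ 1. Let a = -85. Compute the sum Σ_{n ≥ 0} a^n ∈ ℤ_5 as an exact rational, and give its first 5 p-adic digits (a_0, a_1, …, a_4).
Σ a^n = 1/(1 − a) = 1/86;  first 5 digits = (1, 3, 0, 4, 4)

v_5(a) = 1 ≥ 1, so the series converges in ℤ_5 to 1/(1 − a) = 1/(1 − (-85)) = 1/86. Expand this rational in ℤ_5: compute digits iteratively via d_i = x_i mod 5, x_{i+1} = (x_i − d_i)/5. The first 5 digits are (1, 3, 0, 4, 4).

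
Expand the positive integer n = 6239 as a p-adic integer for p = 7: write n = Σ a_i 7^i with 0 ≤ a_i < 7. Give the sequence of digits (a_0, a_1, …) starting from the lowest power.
(a_0, a_1, …) = (2, 2, 1, 4, 2)

Repeated division by 7 gives the digits low-to-high: 6239 = 2 + 2·7^1 + 1·7^2 + 4·7^3 + 2·7^4. Digit sequence: (2, 2, 1, 4, 2).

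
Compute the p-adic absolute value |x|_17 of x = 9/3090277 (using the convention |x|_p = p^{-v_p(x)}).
|9/3090277|_17 = 83521

Step 1 — compute v_17(x) by factoring powers of 17 out of the numerator and denominator: v_17(9/3090277) = -4. Step 2 — apply |x|_p = p^{-v_p(x)} = 17^{4} = 83521.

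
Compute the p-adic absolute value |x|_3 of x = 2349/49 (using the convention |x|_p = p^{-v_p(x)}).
|2349/49|_3 = 1/81

Step 1 — compute v_3(x) by factoring powers of 3 out of the numerator and denominator: v_3(2349/49) = 4. Step 2 — apply |x|_p = p^{-v_p(x)} = 3^{-4} = 1/81.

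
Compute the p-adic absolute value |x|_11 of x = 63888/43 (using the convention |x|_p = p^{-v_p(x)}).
|63888/43|_11 = 1/1331

Step 1 — compute v_11(x) by factoring powers of 11 out of the numerator and denominator: v_11(63888/43) = 3. Step 2 — apply |x|_p = p^{-v_p(x)} = 11^{-3} = 1/1331.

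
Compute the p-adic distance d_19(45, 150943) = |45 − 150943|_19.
d_19(45, 150943) = 1/6859

Step 1 — x − y = 45 − 150943 = -150898. Step 2 — v_19(-150898) = 3 (factor: -150898 = −(19^3 · 22); the sign does not affect v_p). Step 3 — |x − y|_19 = 19^{-3} = 1/6859.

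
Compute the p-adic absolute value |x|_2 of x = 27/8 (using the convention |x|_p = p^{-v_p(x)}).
|27/8|_2 = 8

Step 1 — compute v_2(x) by factoring powers of 2 out of the numerator and denominator: v_2(27/8) = -3. Step 2 — apply |x|_p = p^{-v_p(x)} = 2^{3} = 8.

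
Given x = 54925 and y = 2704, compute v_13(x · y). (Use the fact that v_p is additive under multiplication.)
v_13(148517200) = 5

v_p(x) = 3 (factor: 54925 = 13^3 · 25); v_p(y) = 2 (factor: 2704 = 13^2 · 16). Additivity: v_p(xy) = v_p(x) + v_p(y) = 3 + 2 = 5. (Direct check: xy = 148517200 = 13^5 · (400).)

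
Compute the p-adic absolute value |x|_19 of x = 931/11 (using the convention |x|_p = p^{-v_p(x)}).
|931/11|_19 = 1/19

Step 1 — compute v_19(x) by factoring powers of 19 out of the numerator and denominator: v_19(931/11) = 1. Step 2 — apply |x|_p = p^{-v_p(x)} = 19^{-1} = 1/19.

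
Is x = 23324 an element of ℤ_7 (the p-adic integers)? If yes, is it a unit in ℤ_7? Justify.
x ∈ ℤ_7 but not a unit; v_7(x) = 3 > 0

ℤ_7 = {x ∈ ℚ_7 : v_7(x) ≥ 0} and ℤ_7^× = {x ∈ ℤ_7 : v_7(x) = 0}. Here v_7(23324) = v_7(num) − v_7(den) = 3; compare against these criteria.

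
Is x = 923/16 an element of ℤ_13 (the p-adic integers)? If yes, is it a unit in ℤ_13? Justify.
x ∈ ℤ_13 but not a unit; v_13(x) = 1 > 0

ℤ_13 = {x ∈ ℚ_13 : v_13(x) ≥ 0} and ℤ_13^× = {x ∈ ℤ_13 : v_13(x) = 0}. Here v_13(923/16) = v_13(num) − v_13(den) = 1; compare against these criteria.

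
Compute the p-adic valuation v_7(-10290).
v_7(-10290) = 3

v_7(n) is the largest exponent k such that 7^k divides n. Factor out: -10290 = -7^3 · 30. (Sign doesn't affect v_p.) So v_7(-10290) = 3.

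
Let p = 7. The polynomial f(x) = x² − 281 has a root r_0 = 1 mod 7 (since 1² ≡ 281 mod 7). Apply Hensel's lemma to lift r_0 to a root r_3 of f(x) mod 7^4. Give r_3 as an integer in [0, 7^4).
r_3 = 974 (mod 2401)

Hensel's recurrence: r_{i+1} = r_i − f(r_i)·(f′(r_i))^{-1} mod 7^{i+2}, with f′(x) = 2x. Iterate:
  r_0 = 1 (mod 7)
  r_1 = 43 (mod 49)
  r_2 = 288 (mod 343)
  r_3 = 974 (mod 2401)
Final: r_3 = 974, and one checks f(r_3) ≡ 0 mod 7^4.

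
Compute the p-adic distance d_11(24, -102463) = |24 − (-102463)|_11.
d_11(24, -102463) = 1/14641

Step 1 — x − y = 24 − (-102463) = 102487. Step 2 — v_11(102487) = 4 (factor: 102487 = (11^4 · 7); the sign does not affect v_p). Step 3 — |x − y|_11 = 11^{-4} = 1/14641.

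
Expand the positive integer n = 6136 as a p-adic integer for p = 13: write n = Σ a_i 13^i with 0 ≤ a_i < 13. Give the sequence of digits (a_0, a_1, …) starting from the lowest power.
(a_0, a_1, …) = (0, 4, 10, 2)

Repeated division by 13 gives the digits low-to-high: 6136 = 4·13^1 + 10·13^2 + 2·13^3. Digit sequence: (0, 4, 10, 2).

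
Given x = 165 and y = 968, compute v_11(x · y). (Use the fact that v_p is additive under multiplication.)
v_11(159720) = 3

v_p(x) = 1 (factor: 165 = 11^1 · 15); v_p(y) = 2 (factor: 968 = 11^2 · 8). Additivity: v_p(xy) = v_p(x) + v_p(y) = 1 + 2 = 3. (Direct check: xy = 159720 = 11^3 · (120).)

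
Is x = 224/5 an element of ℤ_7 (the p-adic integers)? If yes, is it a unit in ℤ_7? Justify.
x ∈ ℤ_7 but not a unit; v_7(x) = 1 > 0

ℤ_7 = {x ∈ ℚ_7 : v_7(x) ≥ 0} and ℤ_7^× = {x ∈ ℤ_7 : v_7(x) = 0}. Here v_7(224/5) = v_7(num) − v_7(den) = 1; compare against these criteria.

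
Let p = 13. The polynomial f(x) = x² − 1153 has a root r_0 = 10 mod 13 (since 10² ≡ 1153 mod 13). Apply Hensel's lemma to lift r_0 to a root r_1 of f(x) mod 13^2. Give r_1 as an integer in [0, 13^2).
r_1 = 88 (mod 169)

Hensel's recurrence: r_{i+1} = r_i − f(r_i)·(f′(r_i))^{-1} mod 13^{i+2}, with f′(x) = 2x. Iterate:
  r_0 = 10 (mod 13)
  r_1 = 88 (mod 169)
Final: r_1 = 88, and one checks f(r_1) ≡ 0 mod 13^2.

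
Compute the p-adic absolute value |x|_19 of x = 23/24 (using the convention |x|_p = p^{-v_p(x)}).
|23/24|_19 = 1

Step 1 — compute v_19(x) by factoring powers of 19 out of the numerator and denominator: v_19(23/24) = 0. Step 2 — apply |x|_p = p^{-v_p(x)} = 19^{0} = 1.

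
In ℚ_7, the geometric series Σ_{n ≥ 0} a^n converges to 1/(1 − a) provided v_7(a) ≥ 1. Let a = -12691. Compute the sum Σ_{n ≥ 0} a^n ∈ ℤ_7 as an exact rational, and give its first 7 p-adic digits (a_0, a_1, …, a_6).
Σ a^n = 1/(1 − a) = 1/12692;  first 7 digits = (1, 0, 0, 5, 1, 6, 3)

v_7(a) = 3 ≥ 1, so the series converges in ℤ_7 to 1/(1 − a) = 1/(1 − (-12691)) = 1/12692. Expand this rational in ℤ_7: compute digits iteratively via d_i = x_i mod 7, x_{i+1} = (x_i − d_i)/7. The first 7 digits are (1, 0, 0, 5, 1, 6, 3).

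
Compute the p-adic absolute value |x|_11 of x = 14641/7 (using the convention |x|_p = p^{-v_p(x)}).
|14641/7|_11 = 1/14641

Step 1 — compute v_11(x) by factoring powers of 11 out of the numerator and denominator: v_11(14641/7) = 4. Step 2 — apply |x|_p = p^{-v_p(x)} = 11^{-4} = 1/14641.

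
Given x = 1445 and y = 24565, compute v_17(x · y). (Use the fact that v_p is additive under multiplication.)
v_17(35496425) = 5

v_p(x) = 2 (factor: 1445 = 17^2 · 5); v_p(y) = 3 (factor: 24565 = 17^3 · 5). Additivity: v_p(xy) = v_p(x) + v_p(y) = 2 + 3 = 5. (Direct check: xy = 35496425 = 17^5 · (25).)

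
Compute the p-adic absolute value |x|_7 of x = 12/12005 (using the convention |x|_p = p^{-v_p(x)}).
|12/12005|_7 = 2401

Step 1 — compute v_7(x) by factoring powers of 7 out of the numerator and denominator: v_7(12/12005) = -4. Step 2 — apply |x|_p = p^{-v_p(x)} = 7^{4} = 2401.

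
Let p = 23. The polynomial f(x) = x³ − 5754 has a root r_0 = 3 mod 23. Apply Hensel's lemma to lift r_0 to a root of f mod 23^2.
r_1 = 509 (mod 529)

Hensel: r_{i+1} = r_i − f(r_i)/f′(r_i) mod 23^{i+2}, where f′(x) = 3x². Iterate:
  r_0 = 3 (mod 23)
  r_1 = 509 (mod 529)
Final: r = 509 with f(r) ≡ 0 mod 23^2.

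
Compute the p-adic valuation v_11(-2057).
v_11(-2057) = 2

v_11(n) is the largest exponent k such that 11^k divides n. Factor out: -2057 = -11^2 · 17. (Sign doesn't affect v_p.) So v_11(-2057) = 2.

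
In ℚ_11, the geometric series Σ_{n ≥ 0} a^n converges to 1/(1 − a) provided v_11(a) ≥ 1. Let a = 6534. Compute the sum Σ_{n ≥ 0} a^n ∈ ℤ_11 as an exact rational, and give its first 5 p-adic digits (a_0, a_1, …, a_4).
Σ a^n = 1/(1 − a) = -1/6533;  first 5 digits = (1, 0, 10, 4, 1)

v_11(a) = 2 ≥ 1, so the series converges in ℤ_11 to 1/(1 − a) = 1/(1 − 6534) = -1/6533. Expand this rational in ℤ_11: compute digits iteratively via d_i = x_i mod 11, x_{i+1} = (x_i − d_i)/11. The first 5 digits are (1, 0, 10, 4, 1).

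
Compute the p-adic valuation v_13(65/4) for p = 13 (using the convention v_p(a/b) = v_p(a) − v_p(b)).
v_13(65/4) = 1

Factor powers of 13 from the numerator and denominator of the reduced fraction: 65 = 13^1 · 5 and 4 = 13^0 · 4. Apply v_p(a/b) = v_p(a) − v_p(b): v_13(65/4) = 1 − 0 = 1.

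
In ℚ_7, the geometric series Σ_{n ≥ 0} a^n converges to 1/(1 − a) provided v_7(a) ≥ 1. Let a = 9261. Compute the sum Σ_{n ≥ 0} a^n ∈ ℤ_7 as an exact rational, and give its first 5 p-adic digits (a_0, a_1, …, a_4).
Σ a^n = 1/(1 − a) = -1/9260;  first 5 digits = (1, 0, 0, 6, 3)

v_7(a) = 3 ≥ 1, so the series converges in ℤ_7 to 1/(1 − a) = 1/(1 − 9261) = -1/9260. Expand this rational in ℤ_7: compute digits iteratively via d_i = x_i mod 7, x_{i+1} = (x_i − d_i)/7. The first 5 digits are (1, 0, 0, 6, 3).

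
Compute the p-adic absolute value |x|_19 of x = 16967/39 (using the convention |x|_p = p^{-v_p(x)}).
|16967/39|_19 = 1/361

Step 1 — compute v_19(x) by factoring powers of 19 out of the numerator and denominator: v_19(16967/39) = 2. Step 2 — apply |x|_p = p^{-v_p(x)} = 19^{-2} = 1/361.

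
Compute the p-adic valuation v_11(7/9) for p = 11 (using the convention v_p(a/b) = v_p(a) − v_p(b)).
v_11(7/9) = 0

Factor powers of 11 from the numerator and denominator of the reduced fraction: 7 = 11^0 · 7 and 9 = 11^0 · 9. Apply v_p(a/b) = v_p(a) − v_p(b): v_11(7/9) = 0 − 0 = 0.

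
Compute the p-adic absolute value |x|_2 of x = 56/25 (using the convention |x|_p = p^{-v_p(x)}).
|56/25|_2 = 1/8

Step 1 — compute v_2(x) by factoring powers of 2 out of the numerator and denominator: v_2(56/25) = 3. Step 2 — apply |x|_p = p^{-v_p(x)} = 2^{-3} = 1/8.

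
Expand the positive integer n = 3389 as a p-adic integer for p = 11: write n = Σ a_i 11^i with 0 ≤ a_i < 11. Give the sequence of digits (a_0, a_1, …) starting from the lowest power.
(a_0, a_1, …) = (1, 0, 6, 2)

Repeated division by 11 gives the digits low-to-high: 3389 = 1 + 6·11^2 + 2·11^3. Digit sequence: (1, 0, 6, 2).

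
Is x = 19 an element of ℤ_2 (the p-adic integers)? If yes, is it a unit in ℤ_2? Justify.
x ∈ ℤ_2^× (unit); v_2(x) = 0

ℤ_2 = {x ∈ ℚ_2 : v_2(x) ≥ 0} and ℤ_2^× = {x ∈ ℤ_2 : v_2(x) = 0}. Here v_2(19) = v_2(num) − v_2(den) = 0; compare against these criteria.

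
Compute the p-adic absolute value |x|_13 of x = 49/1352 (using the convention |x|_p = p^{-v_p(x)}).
|49/1352|_13 = 169

Step 1 — compute v_13(x) by factoring powers of 13 out of the numerator and denominator: v_13(49/1352) = -2. Step 2 — apply |x|_p = p^{-v_p(x)} = 13^{2} = 169.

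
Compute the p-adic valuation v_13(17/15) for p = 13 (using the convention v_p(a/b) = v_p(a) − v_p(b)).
v_13(17/15) = 0

Factor powers of 13 from the numerator and denominator of the reduced fraction: 17 = 13^0 · 17 and 15 = 13^0 · 15. Apply v_p(a/b) = v_p(a) − v_p(b): v_13(17/15) = 0 − 0 = 0.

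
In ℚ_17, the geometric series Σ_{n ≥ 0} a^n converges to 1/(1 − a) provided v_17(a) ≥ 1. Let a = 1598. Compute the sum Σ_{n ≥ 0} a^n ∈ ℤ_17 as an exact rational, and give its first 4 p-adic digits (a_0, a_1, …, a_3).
Σ a^n = 1/(1 − a) = -1/1597;  first 4 digits = (1, 9, 1, 8)

v_17(a) = 1 ≥ 1, so the series converges in ℤ_17 to 1/(1 − a) = 1/(1 − 1598) = -1/1597. Expand this rational in ℤ_17: compute digits iteratively via d_i = x_i mod 17, x_{i+1} = (x_i − d_i)/17. The first 4 digits are (1, 9, 1, 8).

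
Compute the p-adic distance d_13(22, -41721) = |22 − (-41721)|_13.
d_13(22, -41721) = 1/2197

Step 1 — x − y = 22 − (-41721) = 41743. Step 2 — v_13(41743) = 3 (factor: 41743 = (13^3 · 19); the sign does not affect v_p). Step 3 — |x − y|_13 = 13^{-3} = 1/2197.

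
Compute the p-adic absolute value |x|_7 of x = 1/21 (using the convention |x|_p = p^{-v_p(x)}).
|1/21|_7 = 7

Step 1 — compute v_7(x) by factoring powers of 7 out of the numerator and denominator: v_7(1/21) = -1. Step 2 — apply |x|_p = p^{-v_p(x)} = 7^{1} = 7.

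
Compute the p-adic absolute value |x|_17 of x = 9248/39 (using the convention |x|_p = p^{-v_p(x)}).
|9248/39|_17 = 1/289

Step 1 — compute v_17(x) by factoring powers of 17 out of the numerator and denominator: v_17(9248/39) = 2. Step 2 — apply |x|_p = p^{-v_p(x)} = 17^{-2} = 1/289.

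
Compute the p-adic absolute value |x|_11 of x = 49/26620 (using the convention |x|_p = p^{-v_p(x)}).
|49/26620|_11 = 1331

Step 1 — compute v_11(x) by factoring powers of 11 out of the numerator and denominator: v_11(49/26620) = -3. Step 2 — apply |x|_p = p^{-v_p(x)} = 11^{3} = 1331.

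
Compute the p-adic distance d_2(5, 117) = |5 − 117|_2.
d_2(5, 117) = 1/16

Step 1 — x − y = 5 − 117 = -112. Step 2 — v_2(-112) = 4 (factor: -112 = −(2^4 · 7); the sign does not affect v_p). Step 3 — |x − y|_2 = 2^{-4} = 1/16.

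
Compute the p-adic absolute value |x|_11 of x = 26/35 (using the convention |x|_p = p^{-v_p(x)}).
|26/35|_11 = 1

Step 1 — compute v_11(x) by factoring powers of 11 out of the numerator and denominator: v_11(26/35) = 0. Step 2 — apply |x|_p = p^{-v_p(x)} = 11^{0} = 1.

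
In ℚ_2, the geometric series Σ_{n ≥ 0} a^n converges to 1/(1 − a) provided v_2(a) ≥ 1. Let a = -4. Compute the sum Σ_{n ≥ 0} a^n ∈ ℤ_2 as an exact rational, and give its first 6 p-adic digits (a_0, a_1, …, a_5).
Σ a^n = 1/(1 − a) = 1/5;  first 6 digits = (1, 0, 1, 1, 0, 0)

v_2(a) = 2 ≥ 1, so the series converges in ℤ_2 to 1/(1 − a) = 1/(1 − (-4)) = 1/5. Expand this rational in ℤ_2: compute digits iteratively via d_i = x_i mod 2, x_{i+1} = (x_i − d_i)/2. The first 6 digits are (1, 0, 1, 1, 0, 0).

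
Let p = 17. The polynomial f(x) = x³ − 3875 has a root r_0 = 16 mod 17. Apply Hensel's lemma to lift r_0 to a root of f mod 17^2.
r_1 = 135 (mod 289)

Hensel: r_{i+1} = r_i − f(r_i)/f′(r_i) mod 17^{i+2}, where f′(x) = 3x². Iterate:
  r_0 = 16 (mod 17)
  r_1 = 135 (mod 289)
Final: r = 135 with f(r) ≡ 0 mod 17^2.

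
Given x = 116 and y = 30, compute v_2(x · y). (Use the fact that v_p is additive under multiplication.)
v_2(3480) = 3

v_p(x) = 2 (factor: 116 = 2^2 · 29); v_p(y) = 1 (factor: 30 = 2^1 · 15). Additivity: v_p(xy) = v_p(x) + v_p(y) = 2 + 1 = 3. (Direct check: xy = 3480 = 2^3 · (435).)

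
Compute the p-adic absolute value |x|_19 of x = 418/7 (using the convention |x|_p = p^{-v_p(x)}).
|418/7|_19 = 1/19

Step 1 — compute v_19(x) by factoring powers of 19 out of the numerator and denominator: v_19(418/7) = 1. Step 2 — apply |x|_p = p^{-v_p(x)} = 19^{-1} = 1/19.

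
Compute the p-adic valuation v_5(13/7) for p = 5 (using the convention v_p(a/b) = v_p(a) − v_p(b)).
v_5(13/7) = 0

Factor powers of 5 from the numerator and denominator of the reduced fraction: 13 = 5^0 · 13 and 7 = 5^0 · 7. Apply v_p(a/b) = v_p(a) − v_p(b): v_5(13/7) = 0 − 0 = 0.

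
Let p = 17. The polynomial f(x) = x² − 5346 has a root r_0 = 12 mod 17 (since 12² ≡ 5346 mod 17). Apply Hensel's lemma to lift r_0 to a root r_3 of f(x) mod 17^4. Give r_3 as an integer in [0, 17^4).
r_3 = 21109 (mod 83521)

Hensel's recurrence: r_{i+1} = r_i − f(r_i)·(f′(r_i))^{-1} mod 17^{i+2}, with f′(x) = 2x. Iterate:
  r_0 = 12 (mod 17)
  r_1 = 12 (mod 289)
  r_2 = 1457 (mod 4913)
  r_3 = 21109 (mod 83521)
Final: r_3 = 21109, and one checks f(r_3) ≡ 0 mod 17^4.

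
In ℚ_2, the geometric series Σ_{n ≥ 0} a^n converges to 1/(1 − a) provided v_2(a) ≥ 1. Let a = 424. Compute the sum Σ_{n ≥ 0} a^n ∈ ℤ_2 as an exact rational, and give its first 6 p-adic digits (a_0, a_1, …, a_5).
Σ a^n = 1/(1 − a) = -1/423;  first 6 digits = (1, 0, 0, 1, 0, 1)

v_2(a) = 3 ≥ 1, so the series converges in ℤ_2 to 1/(1 − a) = 1/(1 − 424) = -1/423. Expand this rational in ℤ_2: compute digits iteratively via d_i = x_i mod 2, x_{i+1} = (x_i − d_i)/2. The first 6 digits are (1, 0, 0, 1, 0, 1).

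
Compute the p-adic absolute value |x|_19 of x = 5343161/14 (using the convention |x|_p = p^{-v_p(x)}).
|5343161/14|_19 = 1/130321

Step 1 — compute v_19(x) by factoring powers of 19 out of the numerator and denominator: v_19(5343161/14) = 4. Step 2 — apply |x|_p = p^{-v_p(x)} = 19^{-4} = 1/130321.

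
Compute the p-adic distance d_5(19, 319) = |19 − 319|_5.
d_5(19, 319) = 1/25

Step 1 — x − y = 19 − 319 = -300. Step 2 — v_5(-300) = 2 (factor: -300 = −(5^2 · 12); the sign does not affect v_p). Step 3 — |x − y|_5 = 5^{-2} = 1/25.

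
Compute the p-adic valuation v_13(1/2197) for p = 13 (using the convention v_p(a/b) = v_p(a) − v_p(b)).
v_13(1/2197) = -3

Factor powers of 13 from the numerator and denominator of the reduced fraction: 1 = 13^0 · 1 and 2197 = 13^3 · 1. Apply v_p(a/b) = v_p(a) − v_p(b): v_13(1/2197) = 0 − 3 = -3.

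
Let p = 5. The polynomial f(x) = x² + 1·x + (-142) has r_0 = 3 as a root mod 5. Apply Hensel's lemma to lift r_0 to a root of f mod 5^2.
r_1 = 18 (mod 25)

Hensel: r_{i+1} = r_i − f(r_i)·(f′(r_i))^{-1} mod 5^{i+2}, f′(x) = 2x + 1. Iterate:
  r_0 = 3 (mod 5)
  r_1 = 18 (mod 25)
Final: r = 18 satisfies f(r) ≡ 0 mod 5^2.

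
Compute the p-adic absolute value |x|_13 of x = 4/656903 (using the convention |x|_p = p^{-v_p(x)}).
|4/656903|_13 = 28561

Step 1 — compute v_13(x) by factoring powers of 13 out of the numerator and denominator: v_13(4/656903) = -4. Step 2 — apply |x|_p = p^{-v_p(x)} = 13^{4} = 28561.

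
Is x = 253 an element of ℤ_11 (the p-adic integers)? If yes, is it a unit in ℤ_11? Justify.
x ∈ ℤ_11 but not a unit; v_11(x) = 1 > 0

ℤ_11 = {x ∈ ℚ_11 : v_11(x) ≥ 0} and ℤ_11^× = {x ∈ ℤ_11 : v_11(x) = 0}. Here v_11(253) = v_11(num) − v_11(den) = 1; compare against these criteria.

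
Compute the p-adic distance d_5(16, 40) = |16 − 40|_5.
d_5(16, 40) = 1

Step 1 — x − y = 16 − 40 = -24. Step 2 — v_5(-24) = 0 (factor: -24 = −(5^0 · 24); the sign does not affect v_p). Step 3 — |x − y|_5 = 5^{0} = 1.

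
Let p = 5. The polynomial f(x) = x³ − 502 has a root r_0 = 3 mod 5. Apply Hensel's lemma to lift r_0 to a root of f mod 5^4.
r_3 = 553 (mod 625)

Hensel: r_{i+1} = r_i − f(r_i)/f′(r_i) mod 5^{i+2}, where f′(x) = 3x². Iterate:
  r_0 = 3 (mod 5)
  r_1 = 3 (mod 25)
  r_2 = 53 (mod 125)
  r_3 = 553 (mod 625)
Final: r = 553 with f(r) ≡ 0 mod 5^4.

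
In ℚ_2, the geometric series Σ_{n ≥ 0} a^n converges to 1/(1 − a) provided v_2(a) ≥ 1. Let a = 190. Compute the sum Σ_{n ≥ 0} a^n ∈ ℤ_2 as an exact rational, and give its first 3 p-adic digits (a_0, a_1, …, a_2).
Σ a^n = 1/(1 − a) = -1/189;  first 3 digits = (1, 1, 0)

v_2(a) = 1 ≥ 1, so the series converges in ℤ_2 to 1/(1 − a) = 1/(1 − 190) = -1/189. Expand this rational in ℤ_2: compute digits iteratively via d_i = x_i mod 2, x_{i+1} = (x_i − d_i)/2. The first 3 digits are (1, 1, 0).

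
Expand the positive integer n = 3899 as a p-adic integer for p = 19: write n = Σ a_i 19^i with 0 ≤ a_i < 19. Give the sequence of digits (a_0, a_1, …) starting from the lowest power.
(a_0, a_1, …) = (4, 15, 10)

Repeated division by 19 gives the digits low-to-high: 3899 = 4 + 15·19^1 + 10·19^2. Digit sequence: (4, 15, 10).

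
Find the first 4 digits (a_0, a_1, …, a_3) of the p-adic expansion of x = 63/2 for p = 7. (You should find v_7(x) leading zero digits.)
(a_0, …, a_3) = (0, 1, 4, 3)

v_7(63/2) = 1, so a_0 = ... = a_0 = 0. Factor out: x = 7^1 · u with u = 9/2 a unit in ℤ_7. Expand u iteratively via a_{v+i} = u_i mod 7, u_{i+1} = (u_i − a_{v+i})/7:
  u_0 = 9/2;  a_1 = 1;  u_1 = (u_0 − 1)/7 = 1/2
  u_1 = 1/2;  a_2 = 4;  u_2 = (u_1 − 4)/7 = -1/2
  u_2 = -1/2;  a_3 = 3;  u_3 = (u_2 − 3)/7 = -1/2
Digits: (0, 1, 4, 3).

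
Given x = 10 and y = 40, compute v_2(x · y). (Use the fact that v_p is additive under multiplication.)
v_2(400) = 4

v_p(x) = 1 (factor: 10 = 2^1 · 5); v_p(y) = 3 (factor: 40 = 2^3 · 5). Additivity: v_p(xy) = v_p(x) + v_p(y) = 1 + 3 = 4. (Direct check: xy = 400 = 2^4 · (25).)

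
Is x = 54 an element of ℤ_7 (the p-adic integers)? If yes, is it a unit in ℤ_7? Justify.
x ∈ ℤ_7^× (unit); v_7(x) = 0

ℤ_7 = {x ∈ ℚ_7 : v_7(x) ≥ 0} and ℤ_7^× = {x ∈ ℤ_7 : v_7(x) = 0}. Here v_7(54) = v_7(num) − v_7(den) = 0; compare against these criteria.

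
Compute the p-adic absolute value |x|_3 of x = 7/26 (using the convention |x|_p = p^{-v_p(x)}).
|7/26|_3 = 1

Step 1 — compute v_3(x) by factoring powers of 3 out of the numerator and denominator: v_3(7/26) = 0. Step 2 — apply |x|_p = p^{-v_p(x)} = 3^{0} = 1.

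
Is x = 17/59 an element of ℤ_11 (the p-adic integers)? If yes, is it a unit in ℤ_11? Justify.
x ∈ ℤ_11^× (unit); v_11(x) = 0

ℤ_11 = {x ∈ ℚ_11 : v_11(x) ≥ 0} and ℤ_11^× = {x ∈ ℤ_11 : v_11(x) = 0}. Here v_11(17/59) = v_11(num) − v_11(den) = 0; compare against these criteria.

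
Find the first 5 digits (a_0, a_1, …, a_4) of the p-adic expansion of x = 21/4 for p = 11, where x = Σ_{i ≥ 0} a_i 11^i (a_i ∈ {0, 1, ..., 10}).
(a_0, …, a_4) = (8, 8, 2, 8, 2)

v_11(21/4) = 0 (numerator and denominator both coprime to 11), so x ∈ ℤ_11^×. Compute digits iteratively via a_i = x_i mod 11, x_{i+1} = (x_i − a_i)/11, with x_0 = x:
  x_0 = 21/4;  a_0 = 8;  x_1 = (x_0 − 8)/11 = -1/4
  x_1 = -1/4;  a_1 = 8;  x_2 = (x_1 − 8)/11 = -3/4
  x_2 = -3/4;  a_2 = 2;  x_3 = (x_2 − 2)/11 = -1/4
  x_3 = -1/4;  a_3 = 8;  x_4 = (x_3 − 8)/11 = -3/4
  x_4 = -3/4;  a_4 = 2;  x_5 = (x_4 − 2)/11 = -1/4
Digits: (8, 8, 2, 8, 2).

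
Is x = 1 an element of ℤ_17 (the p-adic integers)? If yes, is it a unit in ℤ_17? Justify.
x ∈ ℤ_17^× (unit); v_17(x) = 0

ℤ_17 = {x ∈ ℚ_17 : v_17(x) ≥ 0} and ℤ_17^× = {x ∈ ℤ_17 : v_17(x) = 0}. Here v_17(1) = v_17(num) − v_17(den) = 0; compare against these criteria.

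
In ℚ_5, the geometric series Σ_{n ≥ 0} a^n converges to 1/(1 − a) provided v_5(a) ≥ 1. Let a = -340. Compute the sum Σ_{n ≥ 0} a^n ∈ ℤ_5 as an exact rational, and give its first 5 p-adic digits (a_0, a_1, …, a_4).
Σ a^n = 1/(1 − a) = 1/341;  first 5 digits = (1, 2, 0, 0, 4)

v_5(a) = 1 ≥ 1, so the series converges in ℤ_5 to 1/(1 − a) = 1/(1 − (-340)) = 1/341. Expand this rational in ℤ_5: compute digits iteratively via d_i = x_i mod 5, x_{i+1} = (x_i − d_i)/5. The first 5 digits are (1, 2, 0, 0, 4).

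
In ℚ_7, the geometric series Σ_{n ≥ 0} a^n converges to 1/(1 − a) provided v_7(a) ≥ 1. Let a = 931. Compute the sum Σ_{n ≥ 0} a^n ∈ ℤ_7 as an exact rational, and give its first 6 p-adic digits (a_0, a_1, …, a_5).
Σ a^n = 1/(1 − a) = -1/930;  first 6 digits = (1, 0, 5, 2, 4, 2)

v_7(a) = 2 ≥ 1, so the series converges in ℤ_7 to 1/(1 − a) = 1/(1 − 931) = -1/930. Expand this rational in ℤ_7: compute digits iteratively via d_i = x_i mod 7, x_{i+1} = (x_i − d_i)/7. The first 6 digits are (1, 0, 5, 2, 4, 2).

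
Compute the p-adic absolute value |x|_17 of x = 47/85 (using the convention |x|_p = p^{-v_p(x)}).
|47/85|_17 = 17

Step 1 — compute v_17(x) by factoring powers of 17 out of the numerator and denominator: v_17(47/85) = -1. Step 2 — apply |x|_p = p^{-v_p(x)} = 17^{1} = 17.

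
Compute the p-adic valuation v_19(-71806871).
v_19(-71806871) = 5

v_19(n) is the largest exponent k such that 19^k divides n. Factor out: -71806871 = -19^5 · 29. (Sign doesn't affect v_p.) So v_19(-71806871) = 5.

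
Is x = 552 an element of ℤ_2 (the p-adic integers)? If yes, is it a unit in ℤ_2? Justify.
x ∈ ℤ_2 but not a unit; v_2(x) = 3 > 0

ℤ_2 = {x ∈ ℚ_2 : v_2(x) ≥ 0} and ℤ_2^× = {x ∈ ℤ_2 : v_2(x) = 0}. Here v_2(552) = v_2(num) − v_2(den) = 3; compare against these criteria.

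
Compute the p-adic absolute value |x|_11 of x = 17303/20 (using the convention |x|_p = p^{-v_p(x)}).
|17303/20|_11 = 1/1331

Step 1 — compute v_11(x) by factoring powers of 11 out of the numerator and denominator: v_11(17303/20) = 3. Step 2 — apply |x|_p = p^{-v_p(x)} = 11^{-3} = 1/1331.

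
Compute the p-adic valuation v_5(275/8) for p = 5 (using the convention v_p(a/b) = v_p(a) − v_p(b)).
v_5(275/8) = 2

Factor powers of 5 from the numerator and denominator of the reduced fraction: 275 = 5^2 · 11 and 8 = 5^0 · 8. Apply v_p(a/b) = v_p(a) − v_p(b): v_5(275/8) = 2 − 0 = 2.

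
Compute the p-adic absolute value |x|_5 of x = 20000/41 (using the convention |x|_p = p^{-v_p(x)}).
|20000/41|_5 = 1/625

Step 1 — compute v_5(x) by factoring powers of 5 out of the numerator and denominator: v_5(20000/41) = 4. Step 2 — apply |x|_p = p^{-v_p(x)} = 5^{-4} = 1/625.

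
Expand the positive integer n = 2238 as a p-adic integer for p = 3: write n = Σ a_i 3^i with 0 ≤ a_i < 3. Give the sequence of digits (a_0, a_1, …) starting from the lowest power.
(a_0, a_1, …) = (0, 2, 2, 1, 0, 0, 0, 1)

Repeated division by 3 gives the digits low-to-high: 2238 = 2·3^1 + 2·3^2 + 1·3^3 + 1·3^7. Digit sequence: (0, 2, 2, 1, 0, 0, 0, 1).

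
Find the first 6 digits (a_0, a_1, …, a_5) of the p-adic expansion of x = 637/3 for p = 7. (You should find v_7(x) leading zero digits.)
(a_0, …, a_5) = (0, 0, 2, 5, 4, 4)

v_7(637/3) = 2, so a_0 = ... = a_1 = 0. Factor out: x = 7^2 · u with u = 13/3 a unit in ℤ_7. Expand u iteratively via a_{v+i} = u_i mod 7, u_{i+1} = (u_i − a_{v+i})/7:
  u_0 = 13/3;  a_2 = 2;  u_1 = (u_0 − 2)/7 = 1/3
  u_1 = 1/3;  a_3 = 5;  u_2 = (u_1 − 5)/7 = -2/3
  u_2 = -2/3;  a_4 = 4;  u_3 = (u_2 − 4)/7 = -2/3
  u_3 = -2/3;  a_5 = 4;  u_4 = (u_3 − 4)/7 = -2/3
Digits: (0, 0, 2, 5, 4, 4).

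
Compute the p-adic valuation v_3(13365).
v_3(13365) = 5

v_3(n) is the largest exponent k such that 3^k divides n. Factor out: 13365 = 3^5 · 55. (Sign doesn't affect v_p.) So v_3(13365) = 5.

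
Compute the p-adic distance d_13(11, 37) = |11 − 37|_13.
d_13(11, 37) = 1/13

Step 1 — x − y = 11 − 37 = -26. Step 2 — v_13(-26) = 1 (factor: -26 = −(13^1 · 2); the sign does not affect v_p). Step 3 — |x − y|_13 = 13^{-1} = 1/13.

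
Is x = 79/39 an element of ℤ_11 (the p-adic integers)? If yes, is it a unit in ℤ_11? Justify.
x ∈ ℤ_11^× (unit); v_11(x) = 0

ℤ_11 = {x ∈ ℚ_11 : v_11(x) ≥ 0} and ℤ_11^× = {x ∈ ℤ_11 : v_11(x) = 0}. Here v_11(79/39) = v_11(num) − v_11(den) = 0; compare against these criteria.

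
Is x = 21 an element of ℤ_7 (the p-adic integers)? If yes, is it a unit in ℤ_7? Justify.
x ∈ ℤ_7 but not a unit; v_7(x) = 1 > 0

ℤ_7 = {x ∈ ℚ_7 : v_7(x) ≥ 0} and ℤ_7^× = {x ∈ ℤ_7 : v_7(x) = 0}. Here v_7(21) = v_7(num) − v_7(den) = 1; compare against these criteria.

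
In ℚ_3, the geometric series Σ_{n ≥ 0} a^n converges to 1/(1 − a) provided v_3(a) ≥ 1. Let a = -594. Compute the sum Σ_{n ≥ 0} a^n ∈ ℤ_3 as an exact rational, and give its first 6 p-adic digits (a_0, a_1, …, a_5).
Σ a^n = 1/(1 − a) = 1/595;  first 6 digits = (1, 0, 0, 2, 1, 0)

v_3(a) = 3 ≥ 1, so the series converges in ℤ_3 to 1/(1 − a) = 1/(1 − (-594)) = 1/595. Expand this rational in ℤ_3: compute digits iteratively via d_i = x_i mod 3, x_{i+1} = (x_i − d_i)/3. The first 6 digits are (1, 0, 0, 2, 1, 0).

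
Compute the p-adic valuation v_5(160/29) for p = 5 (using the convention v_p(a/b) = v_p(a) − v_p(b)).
v_5(160/29) = 1

Factor powers of 5 from the numerator and denominator of the reduced fraction: 160 = 5^1 · 32 and 29 = 5^0 · 29. Apply v_p(a/b) = v_p(a) − v_p(b): v_5(160/29) = 1 − 0 = 1.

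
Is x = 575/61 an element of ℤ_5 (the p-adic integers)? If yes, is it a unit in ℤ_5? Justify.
x ∈ ℤ_5 but not a unit; v_5(x) = 2 > 0

ℤ_5 = {x ∈ ℚ_5 : v_5(x) ≥ 0} and ℤ_5^× = {x ∈ ℤ_5 : v_5(x) = 0}. Here v_5(575/61) = v_5(num) − v_5(den) = 2; compare against these criteria.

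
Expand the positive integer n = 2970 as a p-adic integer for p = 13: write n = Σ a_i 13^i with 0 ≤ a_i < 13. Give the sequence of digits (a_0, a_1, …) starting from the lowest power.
(a_0, a_1, …) = (6, 7, 4, 1)

Repeated division by 13 gives the digits low-to-high: 2970 = 6 + 7·13^1 + 4·13^2 + 1·13^3. Digit sequence: (6, 7, 4, 1).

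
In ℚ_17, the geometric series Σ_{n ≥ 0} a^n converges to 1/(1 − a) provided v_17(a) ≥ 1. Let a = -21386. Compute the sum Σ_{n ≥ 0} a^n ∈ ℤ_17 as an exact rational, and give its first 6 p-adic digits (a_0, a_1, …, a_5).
Σ a^n = 1/(1 − a) = 1/21387;  first 6 digits = (1, 0, 11, 12, 1, 16)

v_17(a) = 2 ≥ 1, so the series converges in ℤ_17 to 1/(1 − a) = 1/(1 − (-21386)) = 1/21387. Expand this rational in ℤ_17: compute digits iteratively via d_i = x_i mod 17, x_{i+1} = (x_i − d_i)/17. The first 6 digits are (1, 0, 11, 12, 1, 16).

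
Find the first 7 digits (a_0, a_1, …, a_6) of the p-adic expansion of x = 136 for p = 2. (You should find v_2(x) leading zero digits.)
(a_0, …, a_6) = (0, 0, 0, 1, 0, 0, 0)

v_2(136) = 3, so a_0 = ... = a_2 = 0. Factor out: x = 2^3 · u with u = 17 a unit in ℤ_2. Expand u iteratively via a_{v+i} = u_i mod 2, u_{i+1} = (u_i − a_{v+i})/2:
  u_0 = 17;  a_3 = 1;  u_1 = (u_0 − 1)/2 = 8
  u_1 = 8;  a_4 = 0;  u_2 = (u_1 − 0)/2 = 4
  u_2 = 4;  a_5 = 0;  u_3 = (u_2 − 0)/2 = 2
  u_3 = 2;  a_6 = 0;  u_4 = (u_3 − 0)/2 = 1
Digits: (0, 0, 0, 1, 0, 0, 0).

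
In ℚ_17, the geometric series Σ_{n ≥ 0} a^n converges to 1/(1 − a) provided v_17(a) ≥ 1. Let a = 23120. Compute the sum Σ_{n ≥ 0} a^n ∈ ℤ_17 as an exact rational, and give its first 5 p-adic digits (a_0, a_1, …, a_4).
Σ a^n = 1/(1 − a) = -1/23119;  first 5 digits = (1, 0, 12, 4, 8)

v_17(a) = 2 ≥ 1, so the series converges in ℤ_17 to 1/(1 − a) = 1/(1 − 23120) = -1/23119. Expand this rational in ℤ_17: compute digits iteratively via d_i = x_i mod 17, x_{i+1} = (x_i − d_i)/17. The first 5 digits are (1, 0, 12, 4, 8).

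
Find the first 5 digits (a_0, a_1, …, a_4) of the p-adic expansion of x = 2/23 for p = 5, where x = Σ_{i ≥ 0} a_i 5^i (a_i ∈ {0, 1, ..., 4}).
(a_0, …, a_4) = (4, 4, 1, 2, 3)

v_5(2/23) = 0 (numerator and denominator both coprime to 5), so x ∈ ℤ_5^×. Compute digits iteratively via a_i = x_i mod 5, x_{i+1} = (x_i − a_i)/5, with x_0 = x:
  x_0 = 2/23;  a_0 = 4;  x_1 = (x_0 − 4)/5 = -18/23
  x_1 = -18/23;  a_1 = 4;  x_2 = (x_1 − 4)/5 = -22/23
  x_2 = -22/23;  a_2 = 1;  x_3 = (x_2 − 1)/5 = -9/23
  x_3 = -9/23;  a_3 = 2;  x_4 = (x_3 − 2)/5 = -11/23
  x_4 = -11/23;  a_4 = 3;  x_5 = (x_4 − 3)/5 = -16/23
Digits: (4, 4, 1, 2, 3).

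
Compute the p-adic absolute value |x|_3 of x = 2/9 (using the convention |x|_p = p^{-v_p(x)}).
|2/9|_3 = 9

Step 1 — compute v_3(x) by factoring powers of 3 out of the numerator and denominator: v_3(2/9) = -2. Step 2 — apply |x|_p = p^{-v_p(x)} = 3^{2} = 9.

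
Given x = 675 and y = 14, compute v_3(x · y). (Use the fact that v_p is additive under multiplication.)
v_3(9450) = 3

v_p(x) = 3 (factor: 675 = 3^3 · 25); v_p(y) = 0 (factor: 14 = 3^0 · 14). Additivity: v_p(xy) = v_p(x) + v_p(y) = 3 + 0 = 3. (Direct check: xy = 9450 = 3^3 · (350).)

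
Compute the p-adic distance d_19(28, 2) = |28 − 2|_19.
d_19(28, 2) = 1

Step 1 — x − y = 28 − 2 = 26. Step 2 — v_19(26) = 0 (factor: 26 = (19^0 · 26); the sign does not affect v_p). Step 3 — |x − y|_19 = 19^{0} = 1.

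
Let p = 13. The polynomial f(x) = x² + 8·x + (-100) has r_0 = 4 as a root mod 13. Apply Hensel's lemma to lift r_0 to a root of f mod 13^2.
r_1 = 134 (mod 169)

Hensel: r_{i+1} = r_i − f(r_i)·(f′(r_i))^{-1} mod 13^{i+2}, f′(x) = 2x + 8. Iterate:
  r_0 = 4 (mod 13)
  r_1 = 134 (mod 169)
Final: r = 134 satisfies f(r) ≡ 0 mod 13^2.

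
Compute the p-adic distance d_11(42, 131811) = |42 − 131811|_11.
d_11(42, 131811) = 1/14641

Step 1 — x − y = 42 − 131811 = -131769. Step 2 — v_11(-131769) = 4 (factor: -131769 = −(11^4 · 9); the sign does not affect v_p). Step 3 — |x − y|_11 = 11^{-4} = 1/14641.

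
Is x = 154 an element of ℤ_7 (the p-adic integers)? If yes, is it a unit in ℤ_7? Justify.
x ∈ ℤ_7 but not a unit; v_7(x) = 1 > 0

ℤ_7 = {x ∈ ℚ_7 : v_7(x) ≥ 0} and ℤ_7^× = {x ∈ ℤ_7 : v_7(x) = 0}. Here v_7(154) = v_7(num) − v_7(den) = 1; compare against these criteria.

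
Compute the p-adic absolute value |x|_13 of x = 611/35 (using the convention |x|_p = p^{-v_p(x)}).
|611/35|_13 = 1/13

Step 1 — compute v_13(x) by factoring powers of 13 out of the numerator and denominator: v_13(611/35) = 1. Step 2 — apply |x|_p = p^{-v_p(x)} = 13^{-1} = 1/13.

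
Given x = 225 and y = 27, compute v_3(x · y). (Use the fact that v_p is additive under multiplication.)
v_3(6075) = 5

v_p(x) = 2 (factor: 225 = 3^2 · 25); v_p(y) = 3 (factor: 27 = 3^3 · 1). Additivity: v_p(xy) = v_p(x) + v_p(y) = 2 + 3 = 5. (Direct check: xy = 6075 = 3^5 · (25).)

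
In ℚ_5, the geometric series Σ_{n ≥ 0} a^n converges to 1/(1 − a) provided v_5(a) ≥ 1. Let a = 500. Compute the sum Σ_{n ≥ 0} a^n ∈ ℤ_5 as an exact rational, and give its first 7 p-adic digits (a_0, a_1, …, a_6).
Σ a^n = 1/(1 − a) = -1/499;  first 7 digits = (1, 0, 0, 4, 0, 0, 1)

v_5(a) = 3 ≥ 1, so the series converges in ℤ_5 to 1/(1 − a) = 1/(1 − 500) = -1/499. Expand this rational in ℤ_5: compute digits iteratively via d_i = x_i mod 5, x_{i+1} = (x_i − d_i)/5. The first 7 digits are (1, 0, 0, 4, 0, 0, 1).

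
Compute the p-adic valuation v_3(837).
v_3(837) = 3

v_3(n) is the largest exponent k such that 3^k divides n. Factor out: 837 = 3^3 · 31. (Sign doesn't affect v_p.) So v_3(837) = 3.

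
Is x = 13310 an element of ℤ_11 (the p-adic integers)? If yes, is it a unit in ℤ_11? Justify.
x ∈ ℤ_11 but not a unit; v_11(x) = 3 > 0

ℤ_11 = {x ∈ ℚ_11 : v_11(x) ≥ 0} and ℤ_11^× = {x ∈ ℤ_11 : v_11(x) = 0}. Here v_11(13310) = v_11(num) − v_11(den) = 3; compare against these criteria.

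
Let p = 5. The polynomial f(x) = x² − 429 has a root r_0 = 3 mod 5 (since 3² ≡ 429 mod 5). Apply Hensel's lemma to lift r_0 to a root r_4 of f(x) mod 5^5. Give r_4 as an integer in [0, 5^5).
r_4 = 1298 (mod 3125)

Hensel's recurrence: r_{i+1} = r_i − f(r_i)·(f′(r_i))^{-1} mod 5^{i+2}, with f′(x) = 2x. Iterate:
  r_0 = 3 (mod 5)
  r_1 = 23 (mod 25)
  r_2 = 48 (mod 125)
  r_3 = 48 (mod 625)
  r_4 = 1298 (mod 3125)
Final: r_4 = 1298, and one checks f(r_4) ≡ 0 mod 5^5.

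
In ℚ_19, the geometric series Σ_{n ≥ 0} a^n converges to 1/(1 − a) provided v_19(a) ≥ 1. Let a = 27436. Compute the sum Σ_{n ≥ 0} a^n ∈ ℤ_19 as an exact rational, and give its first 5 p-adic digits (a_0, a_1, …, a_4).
Σ a^n = 1/(1 − a) = -1/27435;  first 5 digits = (1, 0, 0, 4, 0)

v_19(a) = 3 ≥ 1, so the series converges in ℤ_19 to 1/(1 − a) = 1/(1 − 27436) = -1/27435. Expand this rational in ℤ_19: compute digits iteratively via d_i = x_i mod 19, x_{i+1} = (x_i − d_i)/19. The first 5 digits are (1, 0, 0, 4, 0).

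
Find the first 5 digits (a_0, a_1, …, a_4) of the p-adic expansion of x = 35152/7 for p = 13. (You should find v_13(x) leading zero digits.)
(a_0, …, a_4) = (0, 0, 0, 6, 9)

v_13(35152/7) = 3, so a_0 = ... = a_2 = 0. Factor out: x = 13^3 · u with u = 16/7 a unit in ℤ_13. Expand u iteratively via a_{v+i} = u_i mod 13, u_{i+1} = (u_i − a_{v+i})/13:
  u_0 = 16/7;  a_3 = 6;  u_1 = (u_0 − 6)/13 = -2/7
  u_1 = -2/7;  a_4 = 9;  u_2 = (u_1 − 9)/13 = -5/7
Digits: (0, 0, 0, 6, 9).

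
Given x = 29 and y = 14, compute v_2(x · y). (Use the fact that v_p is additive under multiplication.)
v_2(406) = 1

v_p(x) = 0 (factor: 29 = 2^0 · 29); v_p(y) = 1 (factor: 14 = 2^1 · 7). Additivity: v_p(xy) = v_p(x) + v_p(y) = 0 + 1 = 1. (Direct check: xy = 406 = 2^1 · (203).)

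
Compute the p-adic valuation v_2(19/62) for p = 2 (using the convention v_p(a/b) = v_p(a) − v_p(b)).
v_2(19/62) = -1

Factor powers of 2 from the numerator and denominator of the reduced fraction: 19 = 2^0 · 19 and 62 = 2^1 · 31. Apply v_p(a/b) = v_p(a) − v_p(b): v_2(19/62) = 0 − 1 = -1.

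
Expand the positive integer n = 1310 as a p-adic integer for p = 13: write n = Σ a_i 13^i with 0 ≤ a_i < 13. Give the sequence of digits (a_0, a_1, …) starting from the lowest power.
(a_0, a_1, …) = (10, 9, 7)

Repeated division by 13 gives the digits low-to-high: 1310 = 10 + 9·13^1 + 7·13^2. Digit sequence: (10, 9, 7).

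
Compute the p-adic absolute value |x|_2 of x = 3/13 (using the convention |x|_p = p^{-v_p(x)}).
|3/13|_2 = 1

Step 1 — compute v_2(x) by factoring powers of 2 out of the numerator and denominator: v_2(3/13) = 0. Step 2 — apply |x|_p = p^{-v_p(x)} = 2^{0} = 1.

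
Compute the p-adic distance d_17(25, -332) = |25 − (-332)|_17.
d_17(25, -332) = 1/17

Step 1 — x − y = 25 − (-332) = 357. Step 2 — v_17(357) = 1 (factor: 357 = (17^1 · 21); the sign does not affect v_p). Step 3 — |x − y|_17 = 17^{-1} = 1/17.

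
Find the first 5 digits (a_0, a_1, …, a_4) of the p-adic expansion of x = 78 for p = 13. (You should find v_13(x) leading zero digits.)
(a_0, …, a_4) = (0, 6, 0, 0, 0)

v_13(78) = 1, so a_0 = ... = a_0 = 0. Factor out: x = 13^1 · u with u = 6 a unit in ℤ_13. Expand u iteratively via a_{v+i} = u_i mod 13, u_{i+1} = (u_i − a_{v+i})/13:
  u_0 = 6;  a_1 = 6;  u_1 = (u_0 − 6)/13 = 0
  u_1 = 0;  a_2 = 0;  u_2 = (u_1 − 0)/13 = 0
  u_2 = 0;  a_3 = 0;  u_3 = (u_2 − 0)/13 = 0
  u_3 = 0;  a_4 = 0;  u_4 = (u_3 − 0)/13 = 0
Digits: (0, 6, 0, 0, 0).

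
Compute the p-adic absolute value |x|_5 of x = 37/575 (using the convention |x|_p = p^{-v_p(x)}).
|37/575|_5 = 25

Step 1 — compute v_5(x) by factoring powers of 5 out of the numerator and denominator: v_5(37/575) = -2. Step 2 — apply |x|_p = p^{-v_p(x)} = 5^{2} = 25.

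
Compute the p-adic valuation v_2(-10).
v_2(-10) = 1

v_2(n) is the largest exponent k such that 2^k divides n. Factor out: -10 = -2^1 · 5. (Sign doesn't affect v_p.) So v_2(-10) = 1.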